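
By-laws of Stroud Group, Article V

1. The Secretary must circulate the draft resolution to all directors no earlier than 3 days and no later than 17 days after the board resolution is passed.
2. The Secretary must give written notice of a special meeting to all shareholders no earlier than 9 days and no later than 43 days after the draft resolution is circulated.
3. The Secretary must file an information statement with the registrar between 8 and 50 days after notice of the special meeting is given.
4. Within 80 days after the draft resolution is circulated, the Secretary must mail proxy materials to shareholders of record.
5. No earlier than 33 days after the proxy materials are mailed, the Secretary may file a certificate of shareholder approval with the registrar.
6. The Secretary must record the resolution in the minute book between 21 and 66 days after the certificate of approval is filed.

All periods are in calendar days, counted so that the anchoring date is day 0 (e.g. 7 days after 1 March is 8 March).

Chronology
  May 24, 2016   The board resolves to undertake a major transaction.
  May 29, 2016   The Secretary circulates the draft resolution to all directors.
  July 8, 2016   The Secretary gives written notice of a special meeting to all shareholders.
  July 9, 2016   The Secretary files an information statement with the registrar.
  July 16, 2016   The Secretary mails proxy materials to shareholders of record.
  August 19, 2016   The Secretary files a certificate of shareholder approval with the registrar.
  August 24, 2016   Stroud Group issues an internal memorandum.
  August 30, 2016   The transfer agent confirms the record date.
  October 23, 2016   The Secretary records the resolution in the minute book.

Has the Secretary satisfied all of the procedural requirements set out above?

No

Step 1 — 3 and 17 days from May 24, 2016 (when the board resolution is passed) are May 27, 2016 and June 10, 2016 respectively; done May 29, 2016, which is between those dates.
Step 2 — 9 and 43 days from May 29, 2016 (when the draft resolution is circulated) are June 7, 2016 and July 11, 2016 respectively; July 8, 2016 falls inside that range.
Step 3 — 8 and 50 days from July 8, 2016 (when notice of the special meeting is given) are July 16, 2016 and August 27, 2016 respectively; done July 9, 2016 — 7 days before the window opened.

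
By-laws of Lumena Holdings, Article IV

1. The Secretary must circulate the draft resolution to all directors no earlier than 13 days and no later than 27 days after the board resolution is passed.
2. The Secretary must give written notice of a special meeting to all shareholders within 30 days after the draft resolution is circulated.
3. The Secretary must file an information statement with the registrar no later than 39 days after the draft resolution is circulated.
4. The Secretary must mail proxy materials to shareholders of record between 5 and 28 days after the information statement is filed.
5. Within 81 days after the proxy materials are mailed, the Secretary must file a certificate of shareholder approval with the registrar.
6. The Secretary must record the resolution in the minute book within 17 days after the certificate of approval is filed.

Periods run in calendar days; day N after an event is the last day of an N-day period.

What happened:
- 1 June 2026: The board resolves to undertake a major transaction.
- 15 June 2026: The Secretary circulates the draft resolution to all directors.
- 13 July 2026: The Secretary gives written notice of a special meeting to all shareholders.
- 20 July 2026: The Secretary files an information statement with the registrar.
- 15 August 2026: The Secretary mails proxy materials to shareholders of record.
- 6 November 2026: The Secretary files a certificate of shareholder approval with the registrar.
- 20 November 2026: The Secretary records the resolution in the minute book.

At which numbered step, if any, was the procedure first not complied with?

Step 5

Step 1: the window is 13–27 days after 1 June 2026 (when the board resolution is passed), so 14 June 2026 through 28 June 2026; done 15 June 2026 — within the window.
Step 2: 30 days after 15 June 2026 (when the draft resolution is circulated) is 15 July 2026; 13 July 2026 is within that limit.
Step 3: 39 days after 15 June 2026 (when the draft resolution is circulated) is 24 July 2026; completed 20 July 2026, before the deadline.
Step 4: the window is 5–28 days after 20 July 2026 (when the information statement is filed), so 25 July 2026 through 17 August 2026; 15 August 2026 falls inside that range.
Step 5: 81 days after 15 August 2026 (when the proxy materials are mailed) is 4 November 2026; 6 November 2026 misses that deadline by 2 days.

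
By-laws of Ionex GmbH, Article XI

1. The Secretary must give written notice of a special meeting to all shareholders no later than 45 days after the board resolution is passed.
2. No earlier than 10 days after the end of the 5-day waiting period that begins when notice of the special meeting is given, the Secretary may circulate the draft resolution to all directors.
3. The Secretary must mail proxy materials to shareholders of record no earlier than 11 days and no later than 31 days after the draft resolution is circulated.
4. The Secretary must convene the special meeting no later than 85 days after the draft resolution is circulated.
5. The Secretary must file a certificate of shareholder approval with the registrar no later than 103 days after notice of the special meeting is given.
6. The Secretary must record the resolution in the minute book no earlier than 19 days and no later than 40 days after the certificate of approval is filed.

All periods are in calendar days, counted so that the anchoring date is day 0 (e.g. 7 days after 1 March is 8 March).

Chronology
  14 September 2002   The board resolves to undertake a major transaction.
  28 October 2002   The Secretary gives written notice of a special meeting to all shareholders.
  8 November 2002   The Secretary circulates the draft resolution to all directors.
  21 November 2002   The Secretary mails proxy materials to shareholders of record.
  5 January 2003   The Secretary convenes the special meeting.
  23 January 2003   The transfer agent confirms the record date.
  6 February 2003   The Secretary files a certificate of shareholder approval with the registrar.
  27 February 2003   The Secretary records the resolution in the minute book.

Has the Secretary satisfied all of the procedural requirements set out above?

Step 1 — counting 45 days from 14 September 2002 (when the board resolution is passed) gives a deadline of 29 October 2002; done 28 October 2002 — timely.
Step 2 — must wait 10 days from 2 November 2002 (end of the 5-day waiting period, which began when notice of the special meeting is given on 28 October 2002), so not before 12 November 2002; acted on 8 November 2002, 4 days prematurely.
That is the first point of non-compliance.

No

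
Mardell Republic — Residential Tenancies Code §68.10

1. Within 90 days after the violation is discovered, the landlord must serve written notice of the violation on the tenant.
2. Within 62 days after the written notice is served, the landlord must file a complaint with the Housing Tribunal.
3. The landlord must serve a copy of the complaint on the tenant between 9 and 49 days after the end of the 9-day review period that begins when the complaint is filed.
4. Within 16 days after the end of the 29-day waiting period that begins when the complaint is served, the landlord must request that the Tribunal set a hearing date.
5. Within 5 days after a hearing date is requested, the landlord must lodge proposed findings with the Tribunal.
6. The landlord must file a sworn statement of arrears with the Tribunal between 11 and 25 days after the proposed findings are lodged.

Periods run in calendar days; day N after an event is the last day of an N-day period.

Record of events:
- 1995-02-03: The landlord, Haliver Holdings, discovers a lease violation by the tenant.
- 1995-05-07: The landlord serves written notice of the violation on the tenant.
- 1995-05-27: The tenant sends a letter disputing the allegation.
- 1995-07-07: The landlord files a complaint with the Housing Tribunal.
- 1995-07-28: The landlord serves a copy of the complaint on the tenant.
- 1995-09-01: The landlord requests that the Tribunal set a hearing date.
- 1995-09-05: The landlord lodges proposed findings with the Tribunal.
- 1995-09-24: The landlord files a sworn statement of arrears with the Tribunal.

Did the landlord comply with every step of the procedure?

(1) due by 1995-02-03 + 90 days = 1995-05-04; 1995-05-07 misses that deadline by 3 days.
The analysis stops there.

No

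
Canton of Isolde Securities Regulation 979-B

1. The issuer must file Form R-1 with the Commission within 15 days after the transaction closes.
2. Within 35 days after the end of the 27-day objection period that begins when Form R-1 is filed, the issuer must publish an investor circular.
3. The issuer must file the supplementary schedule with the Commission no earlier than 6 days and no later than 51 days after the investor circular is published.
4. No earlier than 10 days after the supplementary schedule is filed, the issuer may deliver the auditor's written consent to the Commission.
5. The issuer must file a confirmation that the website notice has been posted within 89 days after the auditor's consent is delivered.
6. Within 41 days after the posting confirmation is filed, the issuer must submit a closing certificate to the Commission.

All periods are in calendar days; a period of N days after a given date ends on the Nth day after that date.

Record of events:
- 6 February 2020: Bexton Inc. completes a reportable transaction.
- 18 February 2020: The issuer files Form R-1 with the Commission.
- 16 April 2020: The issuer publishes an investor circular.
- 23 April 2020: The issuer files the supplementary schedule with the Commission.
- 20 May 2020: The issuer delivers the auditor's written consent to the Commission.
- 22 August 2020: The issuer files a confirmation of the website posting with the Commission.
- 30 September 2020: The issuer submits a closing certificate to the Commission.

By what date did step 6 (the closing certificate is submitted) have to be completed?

2 October 2020

Step 6 runs from 22 August 2020, when the posting confirmation is filed. 41 days after 22 August 2020 is 2 October 2020.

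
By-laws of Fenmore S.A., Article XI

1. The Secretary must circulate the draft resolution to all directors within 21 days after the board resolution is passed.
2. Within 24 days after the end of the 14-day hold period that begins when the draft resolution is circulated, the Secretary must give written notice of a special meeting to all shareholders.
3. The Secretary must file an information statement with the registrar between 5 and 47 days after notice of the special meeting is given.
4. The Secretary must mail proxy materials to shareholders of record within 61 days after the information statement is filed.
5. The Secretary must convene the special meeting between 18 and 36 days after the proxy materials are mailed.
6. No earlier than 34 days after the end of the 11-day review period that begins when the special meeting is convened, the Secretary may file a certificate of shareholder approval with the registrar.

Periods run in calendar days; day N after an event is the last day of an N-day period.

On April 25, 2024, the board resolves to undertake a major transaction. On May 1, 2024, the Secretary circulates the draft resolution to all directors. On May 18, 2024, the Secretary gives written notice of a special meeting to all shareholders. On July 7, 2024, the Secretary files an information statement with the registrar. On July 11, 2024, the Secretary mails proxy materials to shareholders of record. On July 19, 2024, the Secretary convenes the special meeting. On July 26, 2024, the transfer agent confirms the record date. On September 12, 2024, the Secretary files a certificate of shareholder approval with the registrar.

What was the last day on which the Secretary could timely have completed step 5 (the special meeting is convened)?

Step 5 runs from July 11, 2024, when the proxy materials are mailed. The window is 18–36 days after July 11, 2024; it closes on August 16, 2024.

August 16, 2024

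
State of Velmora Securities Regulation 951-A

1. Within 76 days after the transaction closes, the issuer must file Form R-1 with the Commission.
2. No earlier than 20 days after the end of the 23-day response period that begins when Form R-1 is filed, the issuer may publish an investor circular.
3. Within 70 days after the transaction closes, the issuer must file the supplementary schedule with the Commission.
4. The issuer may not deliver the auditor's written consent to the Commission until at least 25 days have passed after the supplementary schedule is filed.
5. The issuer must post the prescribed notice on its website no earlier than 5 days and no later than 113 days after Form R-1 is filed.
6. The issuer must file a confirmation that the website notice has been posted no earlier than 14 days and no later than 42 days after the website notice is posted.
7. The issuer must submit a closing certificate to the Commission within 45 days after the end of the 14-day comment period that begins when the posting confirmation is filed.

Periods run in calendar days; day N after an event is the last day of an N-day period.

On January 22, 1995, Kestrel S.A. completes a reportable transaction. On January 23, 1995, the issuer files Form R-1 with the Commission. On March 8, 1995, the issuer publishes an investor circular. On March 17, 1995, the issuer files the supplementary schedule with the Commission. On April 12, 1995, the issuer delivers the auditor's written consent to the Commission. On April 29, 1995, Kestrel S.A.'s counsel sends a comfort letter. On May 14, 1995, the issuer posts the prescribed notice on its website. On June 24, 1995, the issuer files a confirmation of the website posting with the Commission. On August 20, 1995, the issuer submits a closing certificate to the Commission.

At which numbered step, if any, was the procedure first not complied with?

None — every step was satisfied

Step 1 — counting 76 days from January 22, 1995 (when the transaction closes) gives a deadline of April 8, 1995; January 23, 1995 is within that limit.
Step 2 — must wait 20 days from February 15, 1995 (end of the 23-day response period, which began when Form R-1 is filed on January 23, 1995), so not before March 7, 1995; done March 8, 1995 — permitted.
Step 3 — counting 70 days from January 22, 1995 (when the transaction closes) gives a deadline of April 2, 1995; March 17, 1995 is within that limit.
Step 4 — must wait 25 days from March 17, 1995 (when the supplementary schedule is filed), so not before April 11, 1995; done April 12, 1995 — permitted.
Step 5 — 5 and 113 days from January 23, 1995 (when Form R-1 is filed) are January 28, 1995 and May 16, 1995 respectively; done May 14, 1995 — within the window.
Step 6 — 14 and 42 days from May 14, 1995 (when the website notice is posted) are May 28, 1995 and June 25, 1995 respectively; done June 24, 1995, which is between those dates.
Step 7 — counting 45 days from July 8, 1995 (end of the 14-day comment period, which began when the posting confirmation is filed on June 24, 1995) gives a deadline of August 22, 1995; August 20, 1995 is within that limit.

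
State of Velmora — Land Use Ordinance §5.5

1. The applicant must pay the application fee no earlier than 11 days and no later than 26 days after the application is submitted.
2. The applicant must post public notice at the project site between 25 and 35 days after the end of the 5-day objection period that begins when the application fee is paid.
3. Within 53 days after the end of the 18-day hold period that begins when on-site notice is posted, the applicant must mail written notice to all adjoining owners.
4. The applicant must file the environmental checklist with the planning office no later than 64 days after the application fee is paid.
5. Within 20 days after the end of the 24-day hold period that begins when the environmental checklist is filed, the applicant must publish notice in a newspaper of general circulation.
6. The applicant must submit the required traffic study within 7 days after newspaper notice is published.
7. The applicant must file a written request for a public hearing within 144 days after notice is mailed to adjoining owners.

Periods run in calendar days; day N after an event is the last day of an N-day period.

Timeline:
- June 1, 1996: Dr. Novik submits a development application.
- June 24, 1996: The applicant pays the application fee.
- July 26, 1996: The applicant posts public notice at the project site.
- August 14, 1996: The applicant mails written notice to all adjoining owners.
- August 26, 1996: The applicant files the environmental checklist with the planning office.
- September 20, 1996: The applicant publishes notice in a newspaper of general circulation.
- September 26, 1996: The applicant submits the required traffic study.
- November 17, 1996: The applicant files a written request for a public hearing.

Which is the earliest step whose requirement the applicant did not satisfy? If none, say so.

Step 1 — 11 and 26 days from June 1, 1996 (when the application is submitted) are June 12, 1996 and June 27, 1996 respectively; done June 24, 1996, which is between those dates.
Step 2 — 25 and 35 days from June 29, 1996 (end of the 5-day objection period, which began when the application fee is paid on June 24, 1996) are July 24, 1996 and August 3, 1996 respectively; July 26, 1996 falls inside that range.
Step 3 — counting 53 days from August 13, 1996 (end of the 18-day hold period, which began when on-site notice is posted on July 26, 1996) gives a deadline of October 5, 1996; August 14, 1996 is within that limit.
Step 4 — counting 64 days from June 24, 1996 (when the application fee is paid) gives a deadline of August 27, 1996; completed August 26, 1996, before the deadline.
Step 5 — counting 20 days from September 19, 1996 (end of the 24-day hold period, which began when the environmental checklist is filed on August 26, 1996) gives a deadline of October 9, 1996; done September 20, 1996 — timely.
Step 6 — counting 7 days from September 20, 1996 (when newspaper notice is published) gives a deadline of September 27, 1996; September 26, 1996 is within that limit.
Step 7 — counting 144 days from August 14, 1996 (when notice is mailed to adjoining owners) gives a deadline of January 5, 1997; completed November 17, 1996, before the deadline.

None — every step was satisfied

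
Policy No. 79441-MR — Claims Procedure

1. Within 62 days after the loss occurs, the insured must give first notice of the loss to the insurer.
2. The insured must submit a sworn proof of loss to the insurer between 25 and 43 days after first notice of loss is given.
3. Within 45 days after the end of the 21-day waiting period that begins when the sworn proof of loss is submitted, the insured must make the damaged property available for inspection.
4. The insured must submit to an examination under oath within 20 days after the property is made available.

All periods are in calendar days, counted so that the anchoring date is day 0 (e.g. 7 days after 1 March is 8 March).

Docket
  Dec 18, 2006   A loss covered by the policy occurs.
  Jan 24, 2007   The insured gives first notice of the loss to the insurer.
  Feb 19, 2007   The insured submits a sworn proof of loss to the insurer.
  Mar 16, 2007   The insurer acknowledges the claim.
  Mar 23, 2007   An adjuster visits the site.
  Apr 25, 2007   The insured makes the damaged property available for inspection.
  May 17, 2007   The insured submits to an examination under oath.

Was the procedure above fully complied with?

No

(1) due by Dec 18, 2006 + 62 days = Feb 18, 2007; completed Jan 24, 2007, before the deadline.
(2) the permitted window runs from Jan 24, 2007 + 25 = Feb 18, 2007 to Jan 24, 2007 + 43 = Mar 8, 2007; done Feb 19, 2007 — within the window.
(3) due by Mar 12, 2007 + 45 days = Apr 26, 2007; Apr 25, 2007 is within that limit.
(4) due by Apr 25, 2007 + 20 days = May 15, 2007; not done until May 17, 2007, 2 days after the deadline.
The procedure was therefore not followed at step 4.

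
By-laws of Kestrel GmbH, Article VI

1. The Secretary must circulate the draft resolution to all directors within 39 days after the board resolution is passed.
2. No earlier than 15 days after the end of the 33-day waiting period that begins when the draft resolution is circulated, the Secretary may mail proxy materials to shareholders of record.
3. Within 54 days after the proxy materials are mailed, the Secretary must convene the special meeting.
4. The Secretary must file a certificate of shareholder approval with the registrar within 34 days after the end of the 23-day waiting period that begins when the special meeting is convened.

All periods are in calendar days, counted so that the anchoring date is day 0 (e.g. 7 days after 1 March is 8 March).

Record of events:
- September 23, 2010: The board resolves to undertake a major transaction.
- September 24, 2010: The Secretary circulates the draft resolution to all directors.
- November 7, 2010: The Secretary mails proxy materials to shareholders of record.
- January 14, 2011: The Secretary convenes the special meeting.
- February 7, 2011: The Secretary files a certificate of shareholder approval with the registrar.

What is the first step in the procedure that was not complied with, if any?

(1) due by September 23, 2010 + 39 days = November 1, 2010; September 24, 2010 is within that limit.
(2) permitted from October 27, 2010 + 15 days = November 11, 2010 onward; November 7, 2010 is 4 days before the earliest permitted date.

Step 2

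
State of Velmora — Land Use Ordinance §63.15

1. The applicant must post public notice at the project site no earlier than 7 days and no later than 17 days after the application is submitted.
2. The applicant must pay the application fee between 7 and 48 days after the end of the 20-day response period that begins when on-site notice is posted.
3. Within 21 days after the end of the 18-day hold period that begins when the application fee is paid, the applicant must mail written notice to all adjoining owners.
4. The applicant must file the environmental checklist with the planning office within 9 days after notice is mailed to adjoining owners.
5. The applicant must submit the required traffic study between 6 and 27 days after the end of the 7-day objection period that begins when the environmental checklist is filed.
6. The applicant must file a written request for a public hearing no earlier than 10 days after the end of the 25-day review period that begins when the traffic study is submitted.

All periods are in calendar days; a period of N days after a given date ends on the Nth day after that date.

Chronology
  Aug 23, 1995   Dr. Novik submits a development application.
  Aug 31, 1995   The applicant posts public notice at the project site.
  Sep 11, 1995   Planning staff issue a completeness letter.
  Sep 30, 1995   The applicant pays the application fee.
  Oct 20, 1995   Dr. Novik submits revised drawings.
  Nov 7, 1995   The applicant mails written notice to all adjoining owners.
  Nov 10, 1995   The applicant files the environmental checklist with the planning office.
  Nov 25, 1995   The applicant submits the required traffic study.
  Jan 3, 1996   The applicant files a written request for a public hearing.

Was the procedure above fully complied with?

Step 1 — 7 and 17 days from Aug 23, 1995 (when the application is submitted) are Aug 30, 1995 and Sep 9, 1995 respectively; Aug 31, 1995 falls inside that range.
Step 2 — 7 and 48 days from Sep 20, 1995 (end of the 20-day response period, which began when on-site notice is posted on Aug 31, 1995) are Sep 27, 1995 and Nov 7, 1995 respectively; done Sep 30, 1995 — within the window.
Step 3 — counting 21 days from Oct 18, 1995 (end of the 18-day hold period, which began when the application fee is paid on Sep 30, 1995) gives a deadline of Nov 8, 1995; Nov 7, 1995 is within that limit.
Step 4 — counting 9 days from Nov 7, 1995 (when notice is mailed to adjoining owners) gives a deadline of Nov 16, 1995; completed Nov 10, 1995, before the deadline.
Step 5 — 6 and 27 days from Nov 17, 1995 (end of the 7-day objection period, which began when the environmental checklist is filed on Nov 10, 1995) are Nov 23, 1995 and Dec 14, 1995 respectively; done Nov 25, 1995 — within the window.
Step 6 — must wait 10 days from Dec 20, 1995 (end of the 25-day review period, which began when the traffic study is submitted on Nov 25, 1995), so not before Dec 30, 1995; Jan 3, 1996 is on or after that date.

Yes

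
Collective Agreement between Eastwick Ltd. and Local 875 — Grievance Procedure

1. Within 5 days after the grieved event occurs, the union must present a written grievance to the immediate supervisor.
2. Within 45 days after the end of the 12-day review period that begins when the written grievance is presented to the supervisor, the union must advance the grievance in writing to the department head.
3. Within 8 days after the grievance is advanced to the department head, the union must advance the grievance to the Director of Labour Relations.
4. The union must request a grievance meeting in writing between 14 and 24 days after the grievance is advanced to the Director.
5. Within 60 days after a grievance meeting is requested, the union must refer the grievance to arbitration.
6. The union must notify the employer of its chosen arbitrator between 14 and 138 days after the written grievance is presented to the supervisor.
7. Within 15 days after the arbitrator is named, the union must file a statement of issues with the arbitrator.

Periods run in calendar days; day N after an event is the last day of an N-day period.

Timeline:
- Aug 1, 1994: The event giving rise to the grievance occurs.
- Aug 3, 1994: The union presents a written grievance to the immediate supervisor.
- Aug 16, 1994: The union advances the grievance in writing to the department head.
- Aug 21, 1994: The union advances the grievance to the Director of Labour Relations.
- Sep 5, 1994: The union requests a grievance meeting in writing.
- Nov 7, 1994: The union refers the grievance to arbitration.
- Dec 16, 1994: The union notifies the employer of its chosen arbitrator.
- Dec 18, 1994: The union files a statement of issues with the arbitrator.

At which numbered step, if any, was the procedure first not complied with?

(1) due by Aug 1, 1994 + 5 days = Aug 6, 1994; done Aug 3, 1994 — timely.
(2) due by Aug 15, 1994 + 45 days = Sep 29, 1994; Aug 16, 1994 is within that limit.
(3) due by Aug 16, 1994 + 8 days = Aug 24, 1994; Aug 21, 1994 is within that limit.
(4) the permitted window runs from Aug 21, 1994 + 14 = Sep 4, 1994 to Aug 21, 1994 + 24 = Sep 14, 1994; done Sep 5, 1994, which is between those dates.
(5) due by Sep 5, 1994 + 60 days = Nov 4, 1994; not done until Nov 7, 1994, 3 days after the deadline.

Step 5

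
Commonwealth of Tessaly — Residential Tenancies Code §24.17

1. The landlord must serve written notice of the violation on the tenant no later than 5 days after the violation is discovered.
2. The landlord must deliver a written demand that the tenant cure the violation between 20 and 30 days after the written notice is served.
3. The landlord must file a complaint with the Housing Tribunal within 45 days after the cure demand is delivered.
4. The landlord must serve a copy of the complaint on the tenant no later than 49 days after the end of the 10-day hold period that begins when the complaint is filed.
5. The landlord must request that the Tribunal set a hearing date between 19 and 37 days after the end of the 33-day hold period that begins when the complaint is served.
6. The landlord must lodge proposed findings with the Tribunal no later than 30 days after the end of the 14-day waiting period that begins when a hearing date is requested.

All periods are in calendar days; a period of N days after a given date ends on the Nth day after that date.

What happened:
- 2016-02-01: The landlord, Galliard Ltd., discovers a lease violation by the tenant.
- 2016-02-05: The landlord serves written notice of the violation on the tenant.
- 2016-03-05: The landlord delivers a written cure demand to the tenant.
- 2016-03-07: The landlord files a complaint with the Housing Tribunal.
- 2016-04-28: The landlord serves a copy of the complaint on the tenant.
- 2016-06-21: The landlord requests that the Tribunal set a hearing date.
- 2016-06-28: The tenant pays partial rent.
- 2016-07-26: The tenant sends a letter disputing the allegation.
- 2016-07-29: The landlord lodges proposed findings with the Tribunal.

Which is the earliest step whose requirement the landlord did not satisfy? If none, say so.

Step 1: 5 days after 2016-02-01 (when the violation is discovered) is 2016-02-06; done 2016-02-05 — timely.
Step 2: the window is 20–30 days after 2016-02-05 (when the written notice is served), so 2016-02-25 through 2016-03-06; done 2016-03-05 — within the window.
Step 3: 45 days after 2016-03-05 (when the cure demand is delivered) is 2016-04-19; 2016-03-07 is within that limit.
Step 4: 49 days after 2016-03-17 (end of the 10-day hold period, which began when the complaint is filed on 2016-03-07) is 2016-05-05; completed 2016-04-28, before the deadline.
Step 5: the window is 19–37 days after 2016-05-31 (end of the 33-day hold period, which began when the complaint is served on 2016-04-28), so 2016-06-19 through 2016-07-07; done 2016-06-21 — within the window.
Step 6: 30 days after 2016-07-05 (end of the 14-day waiting period, which began when a hearing date is requested on 2016-06-21) is 2016-08-04; 2016-07-29 is within that limit.

None — every step was satisfied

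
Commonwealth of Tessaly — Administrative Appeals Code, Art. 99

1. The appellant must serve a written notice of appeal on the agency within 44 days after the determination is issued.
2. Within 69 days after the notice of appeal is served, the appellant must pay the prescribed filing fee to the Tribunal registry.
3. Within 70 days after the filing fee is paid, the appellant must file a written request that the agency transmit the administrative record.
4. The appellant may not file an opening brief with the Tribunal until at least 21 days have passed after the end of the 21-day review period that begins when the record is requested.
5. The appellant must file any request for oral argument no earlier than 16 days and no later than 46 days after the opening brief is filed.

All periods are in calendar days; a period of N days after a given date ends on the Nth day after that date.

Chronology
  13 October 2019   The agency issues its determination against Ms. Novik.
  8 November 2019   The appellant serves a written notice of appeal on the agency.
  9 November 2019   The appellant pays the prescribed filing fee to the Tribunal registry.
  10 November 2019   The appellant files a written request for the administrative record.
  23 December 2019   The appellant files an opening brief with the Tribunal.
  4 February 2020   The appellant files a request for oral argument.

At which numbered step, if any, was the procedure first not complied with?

None — every step was satisfied

Step 1: 44 days after 13 October 2019 (when the determination is issued) is 26 November 2019; completed 8 November 2019, before the deadline.
Step 2: 69 days after 8 November 2019 (when the notice of appeal is served) is 16 January 2020; done 9 November 2019 — timely.
Step 3: 70 days after 9 November 2019 (when the filing fee is paid) is 18 January 2020; 10 November 2019 is within that limit.
Step 4: the earliest permitted date is 21 days after 1 December 2019 (end of the 21-day review period, which began when the record is requested on 10 November 2019), i.e. 22 December 2019; done 23 December 2019 — permitted.
Step 5: the window is 16–46 days after 23 December 2019 (when the opening brief is filed), so 8 January 2020 through 7 February 2020; 4 February 2020 falls inside that range.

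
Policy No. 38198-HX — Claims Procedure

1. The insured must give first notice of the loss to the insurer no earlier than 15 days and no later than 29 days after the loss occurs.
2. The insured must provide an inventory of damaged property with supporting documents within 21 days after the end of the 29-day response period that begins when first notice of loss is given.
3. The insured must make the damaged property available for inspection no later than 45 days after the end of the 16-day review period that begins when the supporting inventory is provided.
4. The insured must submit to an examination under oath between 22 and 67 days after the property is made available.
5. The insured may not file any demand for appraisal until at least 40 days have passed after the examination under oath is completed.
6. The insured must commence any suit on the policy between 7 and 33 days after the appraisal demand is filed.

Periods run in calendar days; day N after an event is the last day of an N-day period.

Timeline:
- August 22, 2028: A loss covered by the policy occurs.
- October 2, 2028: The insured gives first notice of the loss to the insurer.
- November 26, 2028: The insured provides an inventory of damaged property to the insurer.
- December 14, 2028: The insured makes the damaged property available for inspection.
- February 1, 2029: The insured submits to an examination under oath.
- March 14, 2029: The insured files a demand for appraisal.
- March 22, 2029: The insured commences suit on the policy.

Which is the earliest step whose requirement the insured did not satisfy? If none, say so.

Step 1

Step 1: the window is 15–29 days after August 22, 2028 (when the loss occurs), so September 6, 2028 through September 20, 2028; done October 2, 2028 — 12 days after the window closed.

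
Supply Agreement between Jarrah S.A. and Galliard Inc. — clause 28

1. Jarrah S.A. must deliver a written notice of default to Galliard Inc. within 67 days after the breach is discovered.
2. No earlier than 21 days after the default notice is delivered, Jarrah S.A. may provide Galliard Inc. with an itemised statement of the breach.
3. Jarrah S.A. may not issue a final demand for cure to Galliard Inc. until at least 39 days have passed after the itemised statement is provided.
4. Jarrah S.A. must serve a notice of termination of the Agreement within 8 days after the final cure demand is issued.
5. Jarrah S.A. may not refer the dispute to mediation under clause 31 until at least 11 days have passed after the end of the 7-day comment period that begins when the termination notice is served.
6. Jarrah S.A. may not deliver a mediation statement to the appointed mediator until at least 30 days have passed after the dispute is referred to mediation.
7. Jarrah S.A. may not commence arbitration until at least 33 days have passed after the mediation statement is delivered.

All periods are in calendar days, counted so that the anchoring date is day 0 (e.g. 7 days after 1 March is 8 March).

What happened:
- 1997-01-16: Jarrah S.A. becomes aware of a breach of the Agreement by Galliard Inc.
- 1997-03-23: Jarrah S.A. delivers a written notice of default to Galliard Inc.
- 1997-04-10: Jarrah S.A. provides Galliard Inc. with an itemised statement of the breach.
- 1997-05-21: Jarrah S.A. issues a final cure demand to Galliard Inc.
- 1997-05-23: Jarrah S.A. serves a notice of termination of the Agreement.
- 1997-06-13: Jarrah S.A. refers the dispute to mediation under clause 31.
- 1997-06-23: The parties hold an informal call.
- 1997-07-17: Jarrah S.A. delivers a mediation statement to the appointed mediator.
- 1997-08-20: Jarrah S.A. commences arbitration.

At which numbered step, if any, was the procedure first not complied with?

Step 2

(1) due by 1997-01-16 + 67 days = 1997-03-24; 1997-03-23 is within that limit.
(2) permitted from 1997-03-23 + 21 days = 1997-04-13 onward; 1997-04-10 is 3 days before the earliest permitted date.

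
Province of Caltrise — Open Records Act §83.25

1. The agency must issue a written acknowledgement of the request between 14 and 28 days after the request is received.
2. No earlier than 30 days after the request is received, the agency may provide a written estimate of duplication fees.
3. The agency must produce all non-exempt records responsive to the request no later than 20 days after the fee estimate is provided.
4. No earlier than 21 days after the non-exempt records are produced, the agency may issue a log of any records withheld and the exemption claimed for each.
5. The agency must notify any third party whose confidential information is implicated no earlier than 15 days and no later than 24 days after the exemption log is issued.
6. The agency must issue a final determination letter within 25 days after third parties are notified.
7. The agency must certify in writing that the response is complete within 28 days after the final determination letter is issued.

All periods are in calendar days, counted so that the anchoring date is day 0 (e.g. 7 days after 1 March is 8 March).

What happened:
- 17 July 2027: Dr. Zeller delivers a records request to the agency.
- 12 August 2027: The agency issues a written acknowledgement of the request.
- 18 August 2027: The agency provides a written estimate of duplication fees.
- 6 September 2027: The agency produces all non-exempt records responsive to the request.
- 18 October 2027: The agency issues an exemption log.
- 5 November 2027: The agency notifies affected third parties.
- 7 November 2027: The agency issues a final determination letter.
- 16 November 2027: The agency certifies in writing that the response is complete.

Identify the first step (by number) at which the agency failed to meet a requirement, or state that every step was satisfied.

Step 1 — 14 and 28 days from 17 July 2027 (when the request is received) are 31 July 2027 and 14 August 2027 respectively; 12 August 2027 falls inside that range.
Step 2 — must wait 30 days from 17 July 2027 (when the request is received), so not before 16 August 2027; done 18 August 2027, after the minimum wait.
Step 3 — counting 20 days from 18 August 2027 (when the fee estimate is provided) gives a deadline of 7 September 2027; done 6 September 2027 — timely.
Step 4 — must wait 21 days from 6 September 2027 (when the non-exempt records are produced), so not before 27 September 2027; done 18 October 2027 — permitted.
Step 5 — 15 and 24 days from 18 October 2027 (when the exemption log is issued) are 2 November 2027 and 11 November 2027 respectively; 5 November 2027 falls inside that range.
Step 6 — counting 25 days from 5 November 2027 (when third parties are notified) gives a deadline of 30 November 2027; 7 November 2027 is within that limit.
Step 7 — counting 28 days from 7 November 2027 (when the final determination letter is issued) gives a deadline of 5 December 2027; done 16 November 2027 — timely.

None — every step was satisfied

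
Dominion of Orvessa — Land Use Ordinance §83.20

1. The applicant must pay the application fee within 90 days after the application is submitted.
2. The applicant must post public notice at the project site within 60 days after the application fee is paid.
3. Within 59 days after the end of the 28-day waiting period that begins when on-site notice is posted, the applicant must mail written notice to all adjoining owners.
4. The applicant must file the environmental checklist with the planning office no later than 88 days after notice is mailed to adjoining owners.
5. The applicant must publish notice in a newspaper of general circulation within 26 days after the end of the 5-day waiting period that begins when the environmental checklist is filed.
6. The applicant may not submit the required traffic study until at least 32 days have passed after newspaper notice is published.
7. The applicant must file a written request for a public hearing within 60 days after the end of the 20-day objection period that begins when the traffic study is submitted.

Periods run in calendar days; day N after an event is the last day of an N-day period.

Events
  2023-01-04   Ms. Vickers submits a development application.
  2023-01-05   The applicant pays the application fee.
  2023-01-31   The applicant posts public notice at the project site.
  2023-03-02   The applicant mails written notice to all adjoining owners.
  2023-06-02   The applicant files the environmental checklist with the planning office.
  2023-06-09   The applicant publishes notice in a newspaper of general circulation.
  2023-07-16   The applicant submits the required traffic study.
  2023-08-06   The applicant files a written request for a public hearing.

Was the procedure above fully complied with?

Step 1 — counting 90 days from 2023-01-04 (when the application is submitted) gives a deadline of 2023-04-04; 2023-01-05 is within that limit.
Step 2 — counting 60 days from 2023-01-05 (when the application fee is paid) gives a deadline of 2023-03-06; completed 2023-01-31, before the deadline.
Step 3 — counting 59 days from 2023-02-28 (end of the 28-day waiting period, which began when on-site notice is posted on 2023-01-31) gives a deadline of 2023-04-28; 2023-03-02 is within that limit.
Step 4 — counting 88 days from 2023-03-02 (when notice is mailed to adjoining owners) gives a deadline of 2023-05-29; 2023-06-02 misses that deadline by 4 days.
That is the first point of non-compliance.

No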